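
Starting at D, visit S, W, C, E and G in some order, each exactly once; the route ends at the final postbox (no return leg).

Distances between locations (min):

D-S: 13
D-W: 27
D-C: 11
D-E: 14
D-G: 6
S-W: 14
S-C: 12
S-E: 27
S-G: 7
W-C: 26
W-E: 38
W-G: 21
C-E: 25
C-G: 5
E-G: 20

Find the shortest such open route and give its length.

There are 5! = 120 possible orderings.
D → S → W → C → E → G: 13+14+26+25+20 = 98
D → S → W → C → G → E: 13+14+26+5+20 = 78
D → S → W → E → C → G: 13+14+38+25+5 = 95
D → S → W → E → G → C: 13+14+38+20+5 = 90
D → S → W → G → C → E: 13+14+21+5+25 = 78
D → S → W → G → E → C: 13+14+21+20+25 = 93
D → S → C → W → E → G: 13+12+26+38+20 = 109
D → S → C → W → G → E: 13+12+26+21+20 = 92
D → S → C → E → W → G: 13+12+25+38+21 = 109
D → S → C → E → G → W: 13+12+25+20+21 = 91
D → S → C → G → W → E: 13+12+5+21+38 = 89
D → S → C → G → E → W: 13+12+5+20+38 = 88
D → S → E → W → C → G: 13+27+38+26+5 = 109
D → S → E → W → G → C: 13+27+38+21+5 = 104
… (106 more)
D → E → C → G → S → W: 14+25+5+7+14 = 65  ← best
The minimum is 65.
One shortest path: D → E → C → G → S → W.

Shortest open route: 65 min.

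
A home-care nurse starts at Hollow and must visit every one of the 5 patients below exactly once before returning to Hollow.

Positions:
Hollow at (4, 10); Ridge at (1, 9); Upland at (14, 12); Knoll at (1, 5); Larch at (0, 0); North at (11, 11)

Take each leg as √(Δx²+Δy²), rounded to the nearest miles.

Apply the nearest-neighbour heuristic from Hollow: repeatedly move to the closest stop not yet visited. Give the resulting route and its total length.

Total distance 41 miles via the nearest-neighbour route Hollow → Ridge → Knoll → Larch → North → Upland → Hollow.

Hollow → [Ridge:3 / Knoll:6 / North:7 / Upland:10 / Larch:11] → Ridge (3)
Ridge → [Knoll:4 / Larch:9 / North:10 / Upland:13] → Knoll (4)
Knoll → [Larch:5 / North:12 / Upland:15] → Larch (5)
Larch → [North:16 / Upland:18] → North (16)
North → [Upland:3] → Upland (3)
Return Upland→Hollow: 10.
Total = 3 + 4 + 5 + 16 + 3 + 10 = 41.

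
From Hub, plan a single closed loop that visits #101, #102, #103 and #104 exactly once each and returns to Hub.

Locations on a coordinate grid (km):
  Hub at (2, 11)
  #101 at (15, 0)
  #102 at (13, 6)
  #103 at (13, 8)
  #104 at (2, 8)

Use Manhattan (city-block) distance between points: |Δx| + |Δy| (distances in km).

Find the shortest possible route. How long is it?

Minimum total distance: 48 km.

There are 12 distinct closed tours to check (reversals are equivalent).
Hub-#101-#102-#103-#104-Hub: 24+8+2+11+3 = 48
Hub-#101-#102-#104-#103-Hub: 24+8+13+11+14 = 70
Hub-#101-#103-#102-#104-Hub: 24+10+2+13+3 = 52
Hub-#101-#103-#104-#102-Hub: 24+10+11+13+16 = 74
Hub-#101-#104-#102-#103-Hub: 24+21+13+2+14 = 74
Hub-#101-#104-#103-#102-Hub: 24+21+11+2+16 = 74
Hub-#102-#101-#103-#104-Hub: 16+8+10+11+3 = 48
Hub-#102-#101-#104-#103-Hub: 16+8+21+11+14 = 70
Hub-#102-#103-#101-#104-Hub: 16+2+10+21+3 = 52
Hub-#102-#104-#101-#103-Hub: 16+13+21+10+14 = 74
Hub-#103-#101-#102-#104-Hub: 14+10+8+13+3 = 48
Hub-#103-#102-#101-#104-Hub: 14+2+8+21+3 = 48
The minimum is 48.
One optimal route: Hub → #101 → #102 → #103 → #104 → Hub (or its reverse).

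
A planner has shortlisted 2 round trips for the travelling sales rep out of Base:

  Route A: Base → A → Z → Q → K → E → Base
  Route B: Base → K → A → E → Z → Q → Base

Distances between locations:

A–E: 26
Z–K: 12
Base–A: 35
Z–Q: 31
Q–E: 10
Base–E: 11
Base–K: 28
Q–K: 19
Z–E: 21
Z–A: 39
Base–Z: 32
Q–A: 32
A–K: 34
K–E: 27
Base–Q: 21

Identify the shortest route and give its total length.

Route A: 35 + 39 + 31 + 19 + 27 + 11 = 162
Route B: 28 + 34 + 26 + 21 + 31 + 21 = 161

161 — Route B is the shortest.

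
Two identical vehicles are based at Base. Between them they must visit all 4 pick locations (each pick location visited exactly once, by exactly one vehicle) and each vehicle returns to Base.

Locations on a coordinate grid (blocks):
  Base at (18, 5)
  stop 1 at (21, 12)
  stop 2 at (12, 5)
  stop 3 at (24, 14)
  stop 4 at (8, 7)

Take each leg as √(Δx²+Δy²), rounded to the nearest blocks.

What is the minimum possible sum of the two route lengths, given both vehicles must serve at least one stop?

Minimum combined distance: 43 blocks.

Try each way of splitting the stops between the two vehicles (each non-empty) and, for each split, find the best tour for each vehicle:
  {stop 1} + {stop 2, stop 3, stop 4}: 16 + 38 = 54
  {stop 2} + {stop 1, stop 3, stop 4}: 12 + 39 = 51
  {stop 1, stop 2} + {stop 3, stop 4}: 25 + 38 = 63
  {stop 3} + {stop 1, stop 2, stop 4}: 22 + 32 = 54
  {stop 1, stop 3} + {stop 2, stop 4}: 23 + 20 = 43
  {stop 2, stop 3} + {stop 1, stop 4}: 32 + 32 = 64
  … (7 splits in total)
Best: vehicle 1 Base → stop 1 → stop 3 → Base = 23; vehicle 2 Base → stop 2 → stop 4 → Base = 20; combined 43.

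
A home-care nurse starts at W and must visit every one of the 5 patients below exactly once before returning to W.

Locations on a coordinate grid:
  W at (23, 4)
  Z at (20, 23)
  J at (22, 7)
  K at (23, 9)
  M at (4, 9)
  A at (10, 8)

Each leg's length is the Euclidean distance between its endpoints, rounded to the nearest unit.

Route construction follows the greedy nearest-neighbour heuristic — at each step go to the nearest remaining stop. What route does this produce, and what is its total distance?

64 along W → J → K → A → M → Z → W.

From W: distances to unvisited — J=3, K=5, A=14, Z=19, M=20. Nearest is J (3).
From J: distances to unvisited — K=2, A=12, Z=16, M=18. Nearest is K (2).
From K: distances to unvisited — A=13, Z=14, M=19. Nearest is A (13).
From A: distances to unvisited — M=6, Z=18. Nearest is M (6).
From M: distances to unvisited — Z=21. Nearest is Z (21).
Return Z→W: 19.
Total = 3 + 2 + 13 + 6 + 21 + 19 = 64.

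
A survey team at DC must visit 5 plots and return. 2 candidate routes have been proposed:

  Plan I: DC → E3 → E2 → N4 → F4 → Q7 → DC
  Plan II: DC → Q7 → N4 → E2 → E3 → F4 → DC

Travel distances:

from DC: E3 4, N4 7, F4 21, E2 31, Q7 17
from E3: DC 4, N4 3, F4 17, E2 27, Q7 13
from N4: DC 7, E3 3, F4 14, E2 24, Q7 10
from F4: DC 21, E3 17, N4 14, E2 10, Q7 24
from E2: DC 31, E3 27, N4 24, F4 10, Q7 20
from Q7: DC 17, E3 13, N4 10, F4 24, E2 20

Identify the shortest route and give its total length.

Shortest is Plan I, total 110.

Plan I: 4 + 27 + 24 + 14 + 24 + 17 = 110
Plan II: 17 + 10 + 24 + 27 + 17 + 21 = 116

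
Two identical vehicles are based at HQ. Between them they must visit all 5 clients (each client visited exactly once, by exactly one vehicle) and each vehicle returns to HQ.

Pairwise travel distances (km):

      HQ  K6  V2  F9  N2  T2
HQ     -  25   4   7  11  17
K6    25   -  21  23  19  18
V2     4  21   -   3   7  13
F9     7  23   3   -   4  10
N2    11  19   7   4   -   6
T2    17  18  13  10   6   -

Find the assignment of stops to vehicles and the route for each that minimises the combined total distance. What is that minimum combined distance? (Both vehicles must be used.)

Try each way of splitting the stops between the two vehicles (each non-empty) and, for each split, find the best tour for each vehicle:
  {K6} + {V2, F9, N2, T2}: 50 + 34 = 84
  {V2} + {K6, F9, N2, T2}: 8 + 60 = 68
  {K6, V2} + {F9, N2, T2}: 50 + 34 = 84
  {F9} + {K6, V2, N2, T2}: 14 + 60 = 74
  {K6, F9} + {V2, N2, T2}: 55 + 34 = 89
  {V2, F9} + {K6, N2, T2}: 14 + 60 = 74
  … (15 splits in total)
Best: vehicle 1 HQ → V2 → HQ = 8; vehicle 2 HQ → K6 → T2 → N2 → F9 → HQ = 60; combined 68.

Minimum combined distance: 68 km.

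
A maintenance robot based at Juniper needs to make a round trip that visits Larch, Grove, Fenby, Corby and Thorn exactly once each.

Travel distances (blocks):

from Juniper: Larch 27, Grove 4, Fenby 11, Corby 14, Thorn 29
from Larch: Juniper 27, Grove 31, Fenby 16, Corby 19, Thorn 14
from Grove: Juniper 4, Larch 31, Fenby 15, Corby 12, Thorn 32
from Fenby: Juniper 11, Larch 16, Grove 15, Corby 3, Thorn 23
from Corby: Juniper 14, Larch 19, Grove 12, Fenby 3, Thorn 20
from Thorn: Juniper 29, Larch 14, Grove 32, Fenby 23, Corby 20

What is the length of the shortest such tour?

77 blocks — the shortest possible round trip.

There are 60 distinct closed tours to check (reversals are equivalent).
Juniper→Larch→Grove→Fenby→Corby→Thorn→Juniper: 27+31+15+3+20+29 = 125
Juniper→Larch→Grove→Fenby→Thorn→Corby→Juniper: 27+31+15+23+20+14 = 130
Juniper→Larch→Grove→Corby→Fenby→Thorn→Juniper: 27+31+12+3+23+29 = 125
Juniper→Larch→Grove→Corby→Thorn→Fenby→Juniper: 27+31+12+20+23+11 = 124
Juniper→Larch→Grove→Thorn→Fenby→Corby→Juniper: 27+31+32+23+3+14 = 130
Juniper→Larch→Grove→Thorn→Corby→Fenby→Juniper: 27+31+32+20+3+11 = 124
Juniper→Larch→Fenby→Grove→Corby→Thorn→Juniper: 27+16+15+12+20+29 = 119
Juniper→Larch→Fenby→Grove→Thorn→Corby→Juniper: 27+16+15+32+20+14 = 124
Juniper→Larch→Fenby→Corby→Grove→Thorn→Juniper: 27+16+3+12+32+29 = 119
Juniper→Larch→Fenby→Corby→Thorn→Grove→Juniper: 27+16+3+20+32+4 = 102
Juniper→Larch→Fenby→Thorn→Grove→Corby→Juniper: 27+16+23+32+12+14 = 124
Juniper→Larch→Fenby→Thorn→Corby→Grove→Juniper: 27+16+23+20+12+4 = 102
Juniper→Larch→Corby→Grove→Fenby→Thorn→Juniper: 27+19+12+15+23+29 = 125
Juniper→Larch→Corby→Grove→Thorn→Fenby→Juniper: 27+19+12+32+23+11 = 124
… (46 more)
Juniper→Grove→Corby→Thorn→Larch→Fenby→Juniper: 4+12+20+14+16+11 = 77  ← best
The minimum is 77.
One optimal route: Juniper → Grove → Corby → Thorn → Larch → Fenby → Juniper (or its reverse).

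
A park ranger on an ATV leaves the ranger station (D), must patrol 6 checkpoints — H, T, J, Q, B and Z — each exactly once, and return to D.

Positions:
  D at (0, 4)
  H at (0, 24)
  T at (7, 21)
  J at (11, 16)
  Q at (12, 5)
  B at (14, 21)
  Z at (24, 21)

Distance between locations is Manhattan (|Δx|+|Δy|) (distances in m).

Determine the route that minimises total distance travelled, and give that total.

D-H-T-J-Q-B-Z-D: 20+10+9+12+18+10+41 = 120
D-H-T-J-Q-Z-B-D: 20+10+9+12+28+10+31 = 120
D-H-T-J-B-Q-Z-D: 20+10+9+8+18+28+41 = 134
D-H-T-J-B-Z-Q-D: 20+10+9+8+10+28+13 = 98
D-H-T-J-Z-Q-B-D: 20+10+9+18+28+18+31 = 134
D-H-T-J-Z-B-Q-D: 20+10+9+18+10+18+13 = 98
D-H-T-Q-J-B-Z-D: 20+10+21+12+8+10+41 = 122
D-H-T-Q-J-Z-B-D: 20+10+21+12+18+10+31 = 122
… (352 more)
D-H-T-B-Z-J-Q-D: 20+10+7+10+18+12+13 = 90  ← best
The minimum is 90.
One optimal route: D → H → T → B → Z → J → Q → D (or its reverse).

90 m — the shortest possible round trip.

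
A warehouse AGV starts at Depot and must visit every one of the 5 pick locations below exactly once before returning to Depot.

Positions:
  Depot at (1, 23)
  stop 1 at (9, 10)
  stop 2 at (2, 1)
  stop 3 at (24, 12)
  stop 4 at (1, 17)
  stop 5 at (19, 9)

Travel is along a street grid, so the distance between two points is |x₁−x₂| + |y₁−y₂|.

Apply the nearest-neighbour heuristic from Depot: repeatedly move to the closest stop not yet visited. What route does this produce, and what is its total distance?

Nearest-neighbour total = 96; route Depot → stop 4 → stop 1 → stop 5 → stop 3 → stop 2 → Depot.

Depot → [stop 4:6 / stop 1:21 / stop 2:23 / stop 5:32 / stop 3:34] → stop 4 (6)
stop 4 → [stop 1:15 / stop 2:17 / stop 5:26 / stop 3:28] → stop 1 (15)
stop 1 → [stop 5:11 / stop 2:16 / stop 3:17] → stop 5 (11)
stop 5 → [stop 3:8 / stop 2:25] → stop 3 (8)
stop 3 → [stop 2:33] → stop 2 (33)
Return stop 2→Depot: 23.
Total = 6 + 15 + 11 + 8 + 33 + 23 = 96.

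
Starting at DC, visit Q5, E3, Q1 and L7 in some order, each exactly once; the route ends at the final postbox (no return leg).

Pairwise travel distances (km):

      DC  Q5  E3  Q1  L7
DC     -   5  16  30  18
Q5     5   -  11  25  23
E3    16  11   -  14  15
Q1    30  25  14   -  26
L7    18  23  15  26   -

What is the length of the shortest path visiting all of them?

Shortest open route: 56 km.

There are 4! = 24 possible orderings.
DC→Q5→E3→Q1→L7: 5+11+14+26 = 56
DC→Q5→E3→L7→Q1: 5+11+15+26 = 57
DC→Q5→Q1→E3→L7: 5+25+14+15 = 59
DC→Q5→Q1→L7→E3: 5+25+26+15 = 71
DC→Q5→L7→E3→Q1: 5+23+15+14 = 57
DC→Q5→L7→Q1→E3: 5+23+26+14 = 68
DC→E3→Q5→Q1→L7: 16+11+25+26 = 78
DC→E3→Q5→L7→Q1: 16+11+23+26 = 76
DC→E3→Q1→Q5→L7: 16+14+25+23 = 78
DC→E3→Q1→L7→Q5: 16+14+26+23 = 79
DC→E3→L7→Q5→Q1: 16+15+23+25 = 79
DC→E3→L7→Q1→Q5: 16+15+26+25 = 82
DC→Q1→Q5→E3→L7: 30+25+11+15 = 81
DC→Q1→Q5→L7→E3: 30+25+23+15 = 93
… (10 more)
The minimum is 56.
One shortest path: DC → Q5 → E3 → Q1 → L7.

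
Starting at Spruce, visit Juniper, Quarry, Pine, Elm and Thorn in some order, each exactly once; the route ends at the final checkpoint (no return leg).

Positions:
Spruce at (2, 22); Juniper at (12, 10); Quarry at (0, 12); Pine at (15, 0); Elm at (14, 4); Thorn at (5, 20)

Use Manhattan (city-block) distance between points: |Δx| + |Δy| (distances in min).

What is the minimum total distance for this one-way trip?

There are 5! = 120 possible orderings.
Spruce→Juniper→Quarry→Pine→Elm→Thorn: 22+14+27+5+25 = 93
Spruce→Juniper→Quarry→Pine→Thorn→Elm: 22+14+27+30+25 = 118
Spruce→Juniper→Quarry→Elm→Pine→Thorn: 22+14+22+5+30 = 93
Spruce→Juniper→Quarry→Elm→Thorn→Pine: 22+14+22+25+30 = 113
Spruce→Juniper→Quarry→Thorn→Pine→Elm: 22+14+13+30+5 = 84
Spruce→Juniper→Quarry→Thorn→Elm→Pine: 22+14+13+25+5 = 79
Spruce→Juniper→Pine→Quarry→Elm→Thorn: 22+13+27+22+25 = 109
Spruce→Juniper→Pine→Quarry→Thorn→Elm: 22+13+27+13+25 = 100
Spruce→Juniper→Pine→Elm→Quarry→Thorn: 22+13+5+22+13 = 75
Spruce→Juniper→Pine→Elm→Thorn→Quarry: 22+13+5+25+13 = 78
Spruce→Juniper→Pine→Thorn→Quarry→Elm: 22+13+30+13+22 = 100
Spruce→Juniper→Pine→Thorn→Elm→Quarry: 22+13+30+25+22 = 112
Spruce→Juniper→Elm→Quarry→Pine→Thorn: 22+8+22+27+30 = 109
Spruce→Juniper→Elm→Quarry→Thorn→Pine: 22+8+22+13+30 = 95
… (106 more)
Spruce→Thorn→Quarry→Juniper→Elm→Pine: 5+13+14+8+5 = 45  ← best
The minimum is 45.
One shortest path: Spruce → Thorn → Quarry → Juniper → Elm → Pine.

45 min — the minimum one-way total.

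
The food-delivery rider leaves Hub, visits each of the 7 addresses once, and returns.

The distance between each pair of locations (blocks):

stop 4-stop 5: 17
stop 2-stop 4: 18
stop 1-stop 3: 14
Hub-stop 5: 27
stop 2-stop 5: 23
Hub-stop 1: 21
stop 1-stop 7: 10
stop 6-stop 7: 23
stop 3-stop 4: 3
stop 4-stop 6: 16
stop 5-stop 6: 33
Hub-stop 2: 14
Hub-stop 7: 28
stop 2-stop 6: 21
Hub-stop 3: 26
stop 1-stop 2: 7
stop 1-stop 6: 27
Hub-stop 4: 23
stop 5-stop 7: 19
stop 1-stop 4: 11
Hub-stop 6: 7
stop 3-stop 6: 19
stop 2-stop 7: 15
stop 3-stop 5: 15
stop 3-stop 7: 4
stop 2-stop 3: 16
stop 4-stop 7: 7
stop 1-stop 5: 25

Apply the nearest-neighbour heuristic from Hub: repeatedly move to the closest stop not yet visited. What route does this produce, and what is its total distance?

Nearest-neighbour total = 97 blocks; route Hub → stop 6 → stop 4 → stop 3 → stop 7 → stop 1 → stop 2 → stop 5 → Hub.

Hub → [stop 6:7 / stop 2:14 / stop 1:21 / stop 4:23 / stop 3:26 / stop 5:27 / stop 7:28] → stop 6 (7)
stop 6 → [stop 4:16 / stop 3:19 / stop 2:21 / stop 7:23 / stop 1:27 / stop 5:33] → stop 4 (16)
stop 4 → [stop 3:3 / stop 7:7 / stop 1:11 / stop 5:17 / stop 2:18] → stop 3 (3)
stop 3 → [stop 7:4 / stop 1:14 / stop 5:15 / stop 2:16] → stop 7 (4)
stop 7 → [stop 1:10 / stop 2:15 / stop 5:19] → stop 1 (10)
stop 1 → [stop 2:7 / stop 5:25] → stop 2 (7)
stop 2 → [stop 5:23] → stop 5 (23)
Return stop 5→Hub: 27.
Total = 7 + 16 + 3 + 4 + 10 + 7 + 23 + 27 = 97.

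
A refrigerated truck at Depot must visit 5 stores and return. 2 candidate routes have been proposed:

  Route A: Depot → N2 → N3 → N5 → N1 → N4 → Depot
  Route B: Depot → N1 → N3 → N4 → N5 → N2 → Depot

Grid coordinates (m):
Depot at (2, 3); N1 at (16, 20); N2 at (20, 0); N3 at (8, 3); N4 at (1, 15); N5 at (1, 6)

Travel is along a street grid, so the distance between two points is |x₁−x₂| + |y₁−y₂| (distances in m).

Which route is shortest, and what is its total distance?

108 m — Route A is the shortest.

Route A: 21 + 15 + 10 + 29 + 20 + 13 = 108
Route B: 31 + 25 + 19 + 9 + 25 + 21 = 130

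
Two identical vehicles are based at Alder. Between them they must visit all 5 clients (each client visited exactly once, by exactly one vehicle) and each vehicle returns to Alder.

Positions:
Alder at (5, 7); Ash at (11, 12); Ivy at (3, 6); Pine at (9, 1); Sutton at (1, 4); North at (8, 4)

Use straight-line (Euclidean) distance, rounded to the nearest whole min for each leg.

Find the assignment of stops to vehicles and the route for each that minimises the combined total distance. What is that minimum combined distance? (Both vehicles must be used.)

36 min — the smallest possible combined total.

Try each way of splitting the stops between the two vehicles (each non-empty) and, for each split, find the best tour for each vehicle:
  {Ash} + {Ivy, Pine, Sutton, North}: 16 + 21 = 37
  {Ivy} + {Ash, Pine, Sutton, North}: 4 + 34 = 38
  {Ash, Ivy} + {Pine, Sutton, North}: 20 + 21 = 41
  {Pine} + {Ash, Ivy, Sutton, North}: 14 + 29 = 43
  {Ash, Pine} + {Ivy, Sutton, North}: 26 + 16 = 42
  {Ivy, Pine} + {Ash, Sutton, North}: 17 + 29 = 46
  … (15 splits in total)
  {Ivy, Sutton} + {Ash, Pine, North}: 10 + 26 = 36  ← best
Best: vehicle 1 Alder → Ivy → Sutton → Alder = 10; vehicle 2 Alder → Ash → Pine → North → Alder = 26; combined 36.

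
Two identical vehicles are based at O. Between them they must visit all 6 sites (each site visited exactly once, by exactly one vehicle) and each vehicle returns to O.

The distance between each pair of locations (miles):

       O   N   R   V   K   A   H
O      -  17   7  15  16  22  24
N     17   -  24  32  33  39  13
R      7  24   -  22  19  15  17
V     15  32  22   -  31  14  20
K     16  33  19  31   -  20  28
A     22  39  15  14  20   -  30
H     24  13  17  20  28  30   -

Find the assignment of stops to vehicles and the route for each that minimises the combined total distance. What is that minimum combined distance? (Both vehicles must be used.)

Try each way of splitting the stops between the two vehicles (each non-empty) and, for each split, find the best tour for each vehicle:
  {N} + {R, V, K, A, H}: 34 + 94 = 128
  {R} + {N, V, K, A, H}: 14 + 100 = 114
  {N, R} + {V, K, A, H}: 48 + 94 = 142
  {V} + {N, R, K, A, H}: 30 + 98 = 128
  {N, V} + {R, K, A, H}: 64 + 90 = 154
  {R, V} + {N, K, A, H}: 44 + 96 = 140
  … (31 splits in total)
Best: vehicle 1 O → R → O = 14; vehicle 2 O → N → H → V → A → K → O = 100; combined 114.

Minimum combined distance: 114 miles.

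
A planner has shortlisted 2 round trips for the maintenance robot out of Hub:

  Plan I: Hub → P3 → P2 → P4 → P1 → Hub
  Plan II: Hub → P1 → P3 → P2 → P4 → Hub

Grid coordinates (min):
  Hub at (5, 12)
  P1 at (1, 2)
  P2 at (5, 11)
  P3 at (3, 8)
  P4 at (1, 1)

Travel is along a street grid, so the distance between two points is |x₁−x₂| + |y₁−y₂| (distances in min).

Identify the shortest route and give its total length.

40 min — Plan I is the shortest.

Plan I: 6 + 5 + 14 + 1 + 14 = 40
Plan II: 14 + 8 + 5 + 14 + 15 = 56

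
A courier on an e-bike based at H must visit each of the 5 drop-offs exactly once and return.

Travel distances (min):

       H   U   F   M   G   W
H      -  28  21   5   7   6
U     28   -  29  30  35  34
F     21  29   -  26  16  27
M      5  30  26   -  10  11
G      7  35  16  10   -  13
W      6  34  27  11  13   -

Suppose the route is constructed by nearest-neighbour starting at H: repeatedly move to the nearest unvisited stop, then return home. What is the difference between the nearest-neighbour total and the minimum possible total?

H: M=5, W=6, G=7, F=21, U=28 ⇒ M
M: G=10, W=11, F=26, U=30 ⇒ G
G: W=13, F=16, U=35 ⇒ W
W: F=27, U=34 ⇒ F
F: U=29 ⇒ U
NN route H → M → G → W → F → U → H costs 112.
Optimal: H → M → U → F → G → W → H costs 99 (by enumerating all 60 distinct tours).
Excess = 112 − 99 = 13.

The nearest-neighbour route is 13 min longer than optimal.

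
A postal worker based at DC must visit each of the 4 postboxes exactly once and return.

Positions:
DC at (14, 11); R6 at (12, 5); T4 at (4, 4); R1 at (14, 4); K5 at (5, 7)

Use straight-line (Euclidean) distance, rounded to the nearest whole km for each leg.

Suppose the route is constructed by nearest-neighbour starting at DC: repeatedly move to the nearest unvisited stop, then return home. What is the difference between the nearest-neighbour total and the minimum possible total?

From DC: R6=6, R1=7, K5=10, T4=12 → choose R6 (6).
From R6: R1=2, K5=7, T4=8 → choose R1 (2).
From R1: K5=9, T4=10 → choose K5 (9).
From K5: T4=3 → choose T4 (3).
NN route DC → R6 → R1 → K5 → T4 → DC costs 32.
Optimal: DC → R1 → R6 → T4 → K5 → DC costs 30 (by enumerating all 12 distinct tours).
Excess = 32 − 30 = 2.

Excess over optimum: 2 km.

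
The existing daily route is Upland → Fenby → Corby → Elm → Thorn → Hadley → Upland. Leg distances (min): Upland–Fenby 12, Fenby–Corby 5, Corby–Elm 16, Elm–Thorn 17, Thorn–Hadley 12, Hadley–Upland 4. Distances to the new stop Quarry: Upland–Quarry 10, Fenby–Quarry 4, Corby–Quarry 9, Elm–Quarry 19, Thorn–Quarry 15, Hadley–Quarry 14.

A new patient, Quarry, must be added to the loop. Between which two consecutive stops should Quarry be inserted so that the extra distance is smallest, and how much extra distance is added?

+2 min — insert Quarry between Upland and Fenby.

Insertion cost between consecutive stops i–j is d(i,Quarry) + d(Quarry,j) − d(i,j):
  between Upland and Fenby: 10 + 4 − 12 = 2
  between Fenby and Corby: 4 + 9 − 5 = 8
  between Corby and Elm: 9 + 19 − 16 = 12
  between Elm and Thorn: 19 + 15 − 17 = 17
  between Thorn and Hadley: 15 + 14 − 12 = 17
  between Hadley and Upland: 14 + 10 − 4 = 20
Cheapest insertion is between Upland and Fenby, adding 2.
New total = 66 + 2 = 68.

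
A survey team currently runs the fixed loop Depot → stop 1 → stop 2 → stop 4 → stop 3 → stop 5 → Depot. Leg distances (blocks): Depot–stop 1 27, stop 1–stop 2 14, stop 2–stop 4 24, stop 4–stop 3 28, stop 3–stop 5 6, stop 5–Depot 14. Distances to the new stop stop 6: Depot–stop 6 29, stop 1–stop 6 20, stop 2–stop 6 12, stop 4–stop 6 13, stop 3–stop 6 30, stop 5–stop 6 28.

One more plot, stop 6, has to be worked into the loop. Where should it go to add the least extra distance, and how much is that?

Insertion cost between consecutive stops i–j is d(i,stop 6) + d(stop 6,j) − d(i,j):
  between Depot and stop 1: 29 + 20 − 27 = 22
  between stop 1 and stop 2: 20 + 12 − 14 = 18
  between stop 2 and stop 4: 12 + 13 − 24 = 1
  between stop 4 and stop 3: 13 + 30 − 28 = 15
  between stop 3 and stop 5: 30 + 28 − 6 = 52
  between stop 5 and Depot: 28 + 29 − 14 = 43
Cheapest insertion is between stop 2 and stop 4, adding 1.
New total = 113 + 1 = 114.

Minimum extra distance: 1 blocks, inserting stop 6 between stop 2 and stop 4.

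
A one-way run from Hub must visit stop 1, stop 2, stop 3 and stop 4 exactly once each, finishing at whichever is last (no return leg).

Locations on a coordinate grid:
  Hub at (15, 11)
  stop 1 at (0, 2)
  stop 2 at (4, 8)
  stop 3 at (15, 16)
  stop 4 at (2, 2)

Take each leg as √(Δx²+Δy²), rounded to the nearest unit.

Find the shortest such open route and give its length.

There are 4! = 24 possible orderings.
Hub→stop 1→stop 2→stop 3→stop 4: 17+7+14+19 = 57
Hub→stop 1→stop 2→stop 4→stop 3: 17+7+6+19 = 49
Hub→stop 1→stop 3→stop 2→stop 4: 17+21+14+6 = 58
Hub→stop 1→stop 3→stop 4→stop 2: 17+21+19+6 = 63
Hub→stop 1→stop 4→stop 2→stop 3: 17+2+6+14 = 39
Hub→stop 1→stop 4→stop 3→stop 2: 17+2+19+14 = 52
Hub→stop 2→stop 1→stop 3→stop 4: 11+7+21+19 = 58
Hub→stop 2→stop 1→stop 4→stop 3: 11+7+2+19 = 39
Hub→stop 2→stop 3→stop 1→stop 4: 11+14+21+2 = 48
Hub→stop 2→stop 3→stop 4→stop 1: 11+14+19+2 = 46
Hub→stop 2→stop 4→stop 1→stop 3: 11+6+2+21 = 40
Hub→stop 2→stop 4→stop 3→stop 1: 11+6+19+21 = 57
Hub→stop 3→stop 1→stop 2→stop 4: 5+21+7+6 = 39
Hub→stop 3→stop 1→stop 4→stop 2: 5+21+2+6 = 34
… (10 more)
Hub→stop 3→stop 2→stop 4→stop 1: 5+14+6+2 = 27  ← best
The minimum is 27.
One shortest path: Hub → stop 3 → stop 2 → stop 4 → stop 1.

Shortest open route: 27.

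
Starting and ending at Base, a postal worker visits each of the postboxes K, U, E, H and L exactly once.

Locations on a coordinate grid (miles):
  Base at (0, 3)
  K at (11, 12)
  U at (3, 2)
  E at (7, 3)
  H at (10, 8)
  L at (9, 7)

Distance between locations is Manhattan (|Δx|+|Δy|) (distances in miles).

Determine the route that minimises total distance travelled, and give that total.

There are 60 distinct closed tours to check (reversals are equivalent).
Base→K→U→E→H→L→Base: 20+18+5+8+2+13 = 66
Base→K→U→E→L→H→Base: 20+18+5+6+2+15 = 66
Base→K→U→H→E→L→Base: 20+18+13+8+6+13 = 78
Base→K→U→H→L→E→Base: 20+18+13+2+6+7 = 66
Base→K→U→L→E→H→Base: 20+18+11+6+8+15 = 78
Base→K→U→L→H→E→Base: 20+18+11+2+8+7 = 66
Base→K→E→U→H→L→Base: 20+13+5+13+2+13 = 66
Base→K→E→U→L→H→Base: 20+13+5+11+2+15 = 66
Base→K→E→H→U→L→Base: 20+13+8+13+11+13 = 78
Base→K→E→H→L→U→Base: 20+13+8+2+11+4 = 58
Base→K→E→L→U→H→Base: 20+13+6+11+13+15 = 78
Base→K→E→L→H→U→Base: 20+13+6+2+13+4 = 58
Base→K→H→U→E→L→Base: 20+5+13+5+6+13 = 62
Base→K→H→U→L→E→Base: 20+5+13+11+6+7 = 62
… (46 more)
Base→K→H→L→E→U→Base: 20+5+2+6+5+4 = 42  ← best
The minimum is 42.
One optimal route: Base → K → H → L → E → U → Base (or its reverse).

Minimum total distance: 42 miles.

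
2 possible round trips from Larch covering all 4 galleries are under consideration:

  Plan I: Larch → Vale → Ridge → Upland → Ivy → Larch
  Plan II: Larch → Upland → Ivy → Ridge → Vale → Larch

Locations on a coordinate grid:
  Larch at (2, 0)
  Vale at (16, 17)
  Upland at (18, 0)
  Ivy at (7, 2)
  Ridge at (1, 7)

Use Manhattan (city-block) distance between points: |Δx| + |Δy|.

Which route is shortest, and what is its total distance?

96 — Plan II is the shortest.

Plan I: 31 + 25 + 24 + 13 + 7 = 100
Plan II: 16 + 13 + 11 + 25 + 31 = 96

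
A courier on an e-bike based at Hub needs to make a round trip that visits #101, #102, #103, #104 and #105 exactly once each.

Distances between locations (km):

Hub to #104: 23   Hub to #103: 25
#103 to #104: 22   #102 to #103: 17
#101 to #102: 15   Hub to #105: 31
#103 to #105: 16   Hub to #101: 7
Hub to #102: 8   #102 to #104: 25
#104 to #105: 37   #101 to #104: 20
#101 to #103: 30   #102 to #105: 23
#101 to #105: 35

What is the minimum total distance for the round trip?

Minimum total distance: 96 km.

There are 60 distinct closed tours to check (reversals are equivalent).
Hub → #101 → #102 → #103 → #104 → #105 → Hub: 7+15+17+22+37+31 = 129
Hub → #101 → #102 → #103 → #105 → #104 → Hub: 7+15+17+16+37+23 = 115
Hub → #101 → #102 → #104 → #103 → #105 → Hub: 7+15+25+22+16+31 = 116
Hub → #101 → #102 → #104 → #105 → #103 → Hub: 7+15+25+37+16+25 = 125
Hub → #101 → #102 → #105 → #103 → #104 → Hub: 7+15+23+16+22+23 = 106
Hub → #101 → #102 → #105 → #104 → #103 → Hub: 7+15+23+37+22+25 = 129
Hub → #101 → #103 → #102 → #104 → #105 → Hub: 7+30+17+25+37+31 = 147
Hub → #101 → #103 → #102 → #105 → #104 → Hub: 7+30+17+23+37+23 = 137
Hub → #101 → #103 → #104 → #102 → #105 → Hub: 7+30+22+25+23+31 = 138
Hub → #101 → #103 → #104 → #105 → #102 → Hub: 7+30+22+37+23+8 = 127
Hub → #101 → #103 → #105 → #102 → #104 → Hub: 7+30+16+23+25+23 = 124
Hub → #101 → #103 → #105 → #104 → #102 → Hub: 7+30+16+37+25+8 = 123
Hub → #101 → #104 → #102 → #103 → #105 → Hub: 7+20+25+17+16+31 = 116
Hub → #101 → #104 → #102 → #105 → #103 → Hub: 7+20+25+23+16+25 = 116
… (46 more)
Hub → #101 → #104 → #103 → #105 → #102 → Hub: 7+20+22+16+23+8 = 96  ← best
The minimum is 96.
One optimal route: Hub → #101 → #104 → #103 → #105 → #102 → Hub (or its reverse).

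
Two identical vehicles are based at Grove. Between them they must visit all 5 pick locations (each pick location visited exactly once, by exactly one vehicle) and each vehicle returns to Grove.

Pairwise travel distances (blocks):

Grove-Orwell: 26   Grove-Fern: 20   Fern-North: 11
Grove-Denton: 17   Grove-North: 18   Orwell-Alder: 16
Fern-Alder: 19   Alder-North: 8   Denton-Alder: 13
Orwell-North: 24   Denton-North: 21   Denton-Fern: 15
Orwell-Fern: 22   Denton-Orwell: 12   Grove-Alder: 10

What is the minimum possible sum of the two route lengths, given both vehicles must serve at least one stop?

There are 2^4 − 1 = 15 ways to divide the 5 stops into two non-empty groups. For each, the best each vehicle can do is its own shortest tour through its group:
  {Denton} + {Orwell, Fern, Alder, North}: 34 + 77 = 111
  {Orwell} + {Denton, Fern, Alder, North}: 52 + 61 = 113
  {Denton, Orwell} + {Fern, Alder, North}: 55 + 49 = 104
  {Fern} + {Denton, Orwell, Alder, North}: 40 + 71 = 111
  {Denton, Fern} + {Orwell, Alder, North}: 52 + 68 = 120
  {Orwell, Fern} + {Denton, Alder, North}: 68 + 56 = 124
  … (15 splits in total)
  {Alder} + {Denton, Orwell, Fern, North}: 20 + 80 = 100  ← best
Best: vehicle 1 Grove → Alder → Grove = 20; vehicle 2 Grove → Denton → Orwell → Fern → North → Grove = 80; combined 100.

Minimum combined distance: 100 blocks.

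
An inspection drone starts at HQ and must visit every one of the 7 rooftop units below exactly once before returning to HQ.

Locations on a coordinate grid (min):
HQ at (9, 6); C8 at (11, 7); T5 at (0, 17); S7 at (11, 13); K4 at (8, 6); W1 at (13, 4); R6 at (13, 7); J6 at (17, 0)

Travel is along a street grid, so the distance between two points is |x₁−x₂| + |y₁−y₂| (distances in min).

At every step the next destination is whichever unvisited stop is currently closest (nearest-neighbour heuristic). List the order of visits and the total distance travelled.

Total distance 72 min via the nearest-neighbour route HQ → K4 → C8 → R6 → W1 → J6 → S7 → T5 → HQ.

HQ → [K4:1 / C8:3 / R6:5 / W1:6 / S7:9 / J6:14 / T5:20] → K4 (1)
K4 → [C8:4 / R6:6 / W1:7 / S7:10 / J6:15 / T5:19] → C8 (4)
C8 → [R6:2 / W1:5 / S7:6 / J6:13 / T5:21] → R6 (2)
R6 → [W1:3 / S7:8 / J6:11 / T5:23] → W1 (3)
W1 → [J6:8 / S7:11 / T5:26] → J6 (8)
J6 → [S7:19 / T5:34] → S7 (19)
S7 → [T5:15] → T5 (15)
Return T5→HQ: 20.
Total = 1 + 4 + 2 + 3 + 8 + 19 + 15 + 20 = 72.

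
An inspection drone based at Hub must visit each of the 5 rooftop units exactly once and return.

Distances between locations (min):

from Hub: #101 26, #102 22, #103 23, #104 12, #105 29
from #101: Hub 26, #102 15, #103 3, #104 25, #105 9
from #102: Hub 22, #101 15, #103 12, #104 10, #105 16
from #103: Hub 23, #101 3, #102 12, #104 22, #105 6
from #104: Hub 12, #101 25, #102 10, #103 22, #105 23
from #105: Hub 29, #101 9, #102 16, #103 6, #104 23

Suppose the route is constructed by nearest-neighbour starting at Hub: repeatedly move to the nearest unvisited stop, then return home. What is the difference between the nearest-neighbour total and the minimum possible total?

From Hub: #104=12, #102=22, #103=23, #101=26, #105=29 → choose #104 (12).
From #104: #102=10, #103=22, #105=23, #101=25 → choose #102 (10).
From #102: #103=12, #101=15, #105=16 → choose #103 (12).
From #103: #101=3, #105=6 → choose #101 (3).
From #101: #105=9 → choose #105 (9).
NN route Hub → #104 → #102 → #103 → #101 → #105 → Hub costs 75.
Optimal: Hub → #101 → #103 → #105 → #102 → #104 → Hub costs 73 (by enumerating all 60 distinct tours).
Excess = 75 − 73 = 2.

Excess over optimum: 2 min.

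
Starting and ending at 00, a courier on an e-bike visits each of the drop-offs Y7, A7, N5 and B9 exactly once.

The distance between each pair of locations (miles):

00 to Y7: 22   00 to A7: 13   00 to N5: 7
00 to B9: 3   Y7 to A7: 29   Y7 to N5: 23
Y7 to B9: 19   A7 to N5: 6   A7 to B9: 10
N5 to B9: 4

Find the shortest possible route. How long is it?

64 miles — the shortest possible round trip.

With 4 stops there are 4!/2 = 12 distinct round trips (a route and its reverse cost the same).
00-Y7-A7-N5-B9-00: 22+29+6+4+3 = 64
00-Y7-A7-B9-N5-00: 22+29+10+4+7 = 72
00-Y7-N5-A7-B9-00: 22+23+6+10+3 = 64
00-Y7-N5-B9-A7-00: 22+23+4+10+13 = 72
00-Y7-B9-A7-N5-00: 22+19+10+6+7 = 64
00-Y7-B9-N5-A7-00: 22+19+4+6+13 = 64
00-A7-Y7-N5-B9-00: 13+29+23+4+3 = 72
00-A7-Y7-B9-N5-00: 13+29+19+4+7 = 72
00-A7-N5-Y7-B9-00: 13+6+23+19+3 = 64
00-A7-B9-Y7-N5-00: 13+10+19+23+7 = 72
00-N5-Y7-A7-B9-00: 7+23+29+10+3 = 72
00-N5-A7-Y7-B9-00: 7+6+29+19+3 = 64
The minimum is 64.
One optimal route: 00 → Y7 → A7 → N5 → B9 → 00 (or its reverse).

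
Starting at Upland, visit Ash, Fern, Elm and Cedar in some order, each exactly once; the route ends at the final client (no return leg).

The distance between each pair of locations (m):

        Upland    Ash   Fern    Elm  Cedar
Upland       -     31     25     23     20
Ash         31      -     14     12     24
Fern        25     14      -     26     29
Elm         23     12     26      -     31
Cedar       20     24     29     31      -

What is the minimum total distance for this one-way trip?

There are 4! = 24 possible orderings.
Upland - Ash - Fern - Elm - Cedar: 31+14+26+31 = 102
Upland - Ash - Fern - Cedar - Elm: 31+14+29+31 = 105
Upland - Ash - Elm - Fern - Cedar: 31+12+26+29 = 98
Upland - Ash - Elm - Cedar - Fern: 31+12+31+29 = 103
Upland - Ash - Cedar - Fern - Elm: 31+24+29+26 = 110
Upland - Ash - Cedar - Elm - Fern: 31+24+31+26 = 112
Upland - Fern - Ash - Elm - Cedar: 25+14+12+31 = 82
Upland - Fern - Ash - Cedar - Elm: 25+14+24+31 = 94
Upland - Fern - Elm - Ash - Cedar: 25+26+12+24 = 87
Upland - Fern - Elm - Cedar - Ash: 25+26+31+24 = 106
Upland - Fern - Cedar - Ash - Elm: 25+29+24+12 = 90
Upland - Fern - Cedar - Elm - Ash: 25+29+31+12 = 97
Upland - Elm - Ash - Fern - Cedar: 23+12+14+29 = 78
Upland - Elm - Ash - Cedar - Fern: 23+12+24+29 = 88
… (10 more)
Upland - Cedar - Fern - Ash - Elm: 20+29+14+12 = 75  ← best
The minimum is 75.
One shortest path: Upland → Cedar → Fern → Ash → Elm.

Shortest open route: 75 m.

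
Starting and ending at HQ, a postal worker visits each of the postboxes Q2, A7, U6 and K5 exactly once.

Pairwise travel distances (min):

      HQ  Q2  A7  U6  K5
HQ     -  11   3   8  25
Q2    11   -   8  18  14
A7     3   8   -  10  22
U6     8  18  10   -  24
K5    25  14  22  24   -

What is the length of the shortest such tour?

HQ→Q2→A7→U6→K5→HQ: 11+8+10+24+25 = 78
HQ→Q2→A7→K5→U6→HQ: 11+8+22+24+8 = 73
HQ→Q2→U6→A7→K5→HQ: 11+18+10+22+25 = 86
HQ→Q2→U6→K5→A7→HQ: 11+18+24+22+3 = 78
HQ→Q2→K5→A7→U6→HQ: 11+14+22+10+8 = 65
HQ→Q2→K5→U6→A7→HQ: 11+14+24+10+3 = 62
HQ→A7→Q2→U6→K5→HQ: 3+8+18+24+25 = 78
HQ→A7→Q2→K5→U6→HQ: 3+8+14+24+8 = 57
HQ→A7→U6→Q2→K5→HQ: 3+10+18+14+25 = 70
HQ→A7→K5→Q2→U6→HQ: 3+22+14+18+8 = 65
HQ→U6→Q2→A7→K5→HQ: 8+18+8+22+25 = 81
HQ→U6→A7→Q2→K5→HQ: 8+10+8+14+25 = 65
The minimum is 57.
One optimal route: HQ → A7 → Q2 → K5 → U6 → HQ (or its reverse).

57 min — the shortest possible round trip.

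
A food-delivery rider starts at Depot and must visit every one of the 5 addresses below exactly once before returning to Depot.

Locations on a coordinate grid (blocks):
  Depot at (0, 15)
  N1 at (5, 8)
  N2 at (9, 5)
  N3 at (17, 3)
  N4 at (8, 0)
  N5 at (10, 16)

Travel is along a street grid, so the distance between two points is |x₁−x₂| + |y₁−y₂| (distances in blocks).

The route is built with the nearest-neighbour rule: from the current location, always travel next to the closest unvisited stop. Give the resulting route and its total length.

86 blocks along Depot → N5 → N2 → N4 → N1 → N3 → Depot.

From Depot: distances to unvisited — N5=11, N1=12, N2=19, N4=23, N3=29. Nearest is N5 (11).
From N5: distances to unvisited — N2=12, N1=13, N4=18, N3=20. Nearest is N2 (12).
From N2: distances to unvisited — N4=6, N1=7, N3=10. Nearest is N4 (6).
From N4: distances to unvisited — N1=11, N3=12. Nearest is N1 (11).
From N1: distances to unvisited — N3=17. Nearest is N3 (17).
Return N3→Depot: 29.
Total = 11 + 12 + 6 + 11 + 17 + 29 = 86.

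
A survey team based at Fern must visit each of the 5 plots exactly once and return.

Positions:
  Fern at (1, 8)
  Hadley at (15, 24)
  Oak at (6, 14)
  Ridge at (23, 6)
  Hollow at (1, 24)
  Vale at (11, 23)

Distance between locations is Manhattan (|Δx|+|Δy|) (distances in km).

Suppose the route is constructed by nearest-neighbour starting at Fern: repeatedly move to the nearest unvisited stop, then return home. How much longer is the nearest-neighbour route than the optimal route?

Fern: Oak=11, Hollow=16, Ridge=24, Vale=25, Hadley=30 ⇒ Oak
Oak: Vale=14, Hollow=15, Hadley=19, Ridge=25 ⇒ Vale
Vale: Hadley=5, Hollow=11, Ridge=29 ⇒ Hadley
Hadley: Hollow=14, Ridge=26 ⇒ Hollow
Hollow: Ridge=40 ⇒ Ridge
NN route Fern → Oak → Vale → Hadley → Hollow → Ridge → Fern costs 108.
Optimal: Fern → Oak → Hollow → Vale → Hadley → Ridge → Fern costs 92 (by enumerating all 60 distinct tours).
Excess = 108 − 92 = 16.

16 km longer than the optimal tour.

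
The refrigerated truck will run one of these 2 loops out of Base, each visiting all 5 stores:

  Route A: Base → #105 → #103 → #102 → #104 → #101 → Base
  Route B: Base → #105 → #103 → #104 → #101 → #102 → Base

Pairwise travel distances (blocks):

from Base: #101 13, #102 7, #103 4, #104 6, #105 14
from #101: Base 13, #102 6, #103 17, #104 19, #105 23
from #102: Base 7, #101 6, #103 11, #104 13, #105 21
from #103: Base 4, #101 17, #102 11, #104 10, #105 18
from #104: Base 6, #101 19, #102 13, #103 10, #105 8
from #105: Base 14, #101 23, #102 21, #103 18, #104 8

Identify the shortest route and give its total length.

Route A: 14 + 18 + 11 + 13 + 19 + 13 = 88
Route B: 14 + 18 + 10 + 19 + 6 + 7 = 74

74 blocks — Route B is the shortest.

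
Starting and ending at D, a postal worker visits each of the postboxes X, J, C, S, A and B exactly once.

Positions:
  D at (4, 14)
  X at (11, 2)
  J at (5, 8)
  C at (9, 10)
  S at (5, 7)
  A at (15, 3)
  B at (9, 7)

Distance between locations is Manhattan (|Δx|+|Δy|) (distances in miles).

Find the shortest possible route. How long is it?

Minimum total distance: 46 miles.

D→X→J→C→S→A→B→D: 19+12+6+7+14+10+12 = 80
D→X→J→C→S→B→A→D: 19+12+6+7+4+10+22 = 80
D→X→J→C→A→S→B→D: 19+12+6+13+14+4+12 = 80
D→X→J→C→A→B→S→D: 19+12+6+13+10+4+8 = 72
D→X→J→C→B→S→A→D: 19+12+6+3+4+14+22 = 80
D→X→J→C→B→A→S→D: 19+12+6+3+10+14+8 = 72
D→X→J→S→C→A→B→D: 19+12+1+7+13+10+12 = 74
D→X→J→S→C→B→A→D: 19+12+1+7+3+10+22 = 74
… (352 more)
D→J→S→X→A→B→C→D: 7+1+11+5+10+3+9 = 46  ← best
The minimum is 46.
One optimal route: D → J → S → X → A → B → C → D (or its reverse).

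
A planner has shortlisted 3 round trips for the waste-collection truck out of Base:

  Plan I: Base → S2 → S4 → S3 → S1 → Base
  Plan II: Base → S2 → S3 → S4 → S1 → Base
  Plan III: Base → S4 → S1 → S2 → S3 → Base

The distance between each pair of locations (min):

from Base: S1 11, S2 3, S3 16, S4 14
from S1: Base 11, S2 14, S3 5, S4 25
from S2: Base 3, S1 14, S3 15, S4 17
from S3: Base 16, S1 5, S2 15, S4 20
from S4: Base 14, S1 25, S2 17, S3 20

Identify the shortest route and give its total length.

Plan I: 3 + 17 + 20 + 5 + 11 = 56
Plan II: 3 + 15 + 20 + 25 + 11 = 74
Plan III: 14 + 25 + 14 + 15 + 16 = 84

Shortest is Plan I, total 56 min.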